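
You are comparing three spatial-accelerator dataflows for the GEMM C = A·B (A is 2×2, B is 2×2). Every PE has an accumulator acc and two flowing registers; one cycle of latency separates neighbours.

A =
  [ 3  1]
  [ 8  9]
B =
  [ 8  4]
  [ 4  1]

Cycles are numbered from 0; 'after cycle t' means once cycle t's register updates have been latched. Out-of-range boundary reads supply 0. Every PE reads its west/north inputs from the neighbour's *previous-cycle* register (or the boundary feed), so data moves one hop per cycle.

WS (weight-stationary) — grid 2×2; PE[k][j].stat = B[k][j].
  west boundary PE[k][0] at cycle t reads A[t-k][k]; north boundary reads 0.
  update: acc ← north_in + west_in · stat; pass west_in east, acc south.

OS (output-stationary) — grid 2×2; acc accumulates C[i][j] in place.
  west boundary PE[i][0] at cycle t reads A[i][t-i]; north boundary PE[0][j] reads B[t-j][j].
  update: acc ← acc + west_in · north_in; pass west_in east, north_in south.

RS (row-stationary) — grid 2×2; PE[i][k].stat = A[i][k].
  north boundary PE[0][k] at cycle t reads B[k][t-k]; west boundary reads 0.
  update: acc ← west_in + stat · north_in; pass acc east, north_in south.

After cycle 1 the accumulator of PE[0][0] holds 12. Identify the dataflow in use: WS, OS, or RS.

WS (2×2 grid), PE[0][0]:
  step 0 · PE0,0: acc=24; fwd→3 fwd↓24
  step 1 · PE0,0: acc=64; fwd→8 fwd↓64
OS (2×2 grid), PE[0][0]:
  step 0 · PE0,0: acc=24; fwd→3 fwd↓8
  step 1 · PE0,0: acc=28; fwd→1 fwd↓4
RS (2×2 grid), PE[0][0]:
  step 0 · PE0,0: acc=24; fwd→24 fwd↓8
  step 1 · PE0,0: acc=12; fwd→12 fwd↓4

dataflow = RS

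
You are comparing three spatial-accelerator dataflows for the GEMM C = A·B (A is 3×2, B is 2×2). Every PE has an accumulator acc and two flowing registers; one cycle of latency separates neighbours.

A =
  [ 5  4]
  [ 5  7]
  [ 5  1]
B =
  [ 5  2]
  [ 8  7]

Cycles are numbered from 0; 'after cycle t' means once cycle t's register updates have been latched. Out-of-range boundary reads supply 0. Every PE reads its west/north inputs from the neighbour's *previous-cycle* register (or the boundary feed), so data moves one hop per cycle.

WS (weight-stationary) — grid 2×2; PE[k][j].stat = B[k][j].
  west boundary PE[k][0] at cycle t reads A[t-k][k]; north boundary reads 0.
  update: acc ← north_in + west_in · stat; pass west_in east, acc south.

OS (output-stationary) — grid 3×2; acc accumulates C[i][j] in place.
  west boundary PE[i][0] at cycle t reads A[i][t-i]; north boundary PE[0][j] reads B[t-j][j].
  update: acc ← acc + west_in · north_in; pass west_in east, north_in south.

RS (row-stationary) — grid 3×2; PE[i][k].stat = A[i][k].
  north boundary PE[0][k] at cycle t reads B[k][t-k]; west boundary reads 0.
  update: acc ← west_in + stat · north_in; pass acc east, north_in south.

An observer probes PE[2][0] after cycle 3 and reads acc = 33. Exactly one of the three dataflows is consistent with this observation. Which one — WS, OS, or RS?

WS: PE[2][0] is outside its 2×2 grid.
Under OS (3×2), PE[2][0]:
  [0] (2,0) acc=0 (h:0 v:0)
  [1] (2,0) acc=0 (h:0 v:0)
  [2] (2,0) acc=25 (h:5 v:5)
  [3] (2,0) acc=33 (h:1 v:8)
Under RS (3×2), PE[2][0]:
  [0] (2,0) acc=0 (h:0 v:0)
  [1] (2,0) acc=0 (h:0 v:0)
  [2] (2,0) acc=25 (h:25 v:5)
  [3] (2,0) acc=10 (h:10 v:2)

dataflow = OS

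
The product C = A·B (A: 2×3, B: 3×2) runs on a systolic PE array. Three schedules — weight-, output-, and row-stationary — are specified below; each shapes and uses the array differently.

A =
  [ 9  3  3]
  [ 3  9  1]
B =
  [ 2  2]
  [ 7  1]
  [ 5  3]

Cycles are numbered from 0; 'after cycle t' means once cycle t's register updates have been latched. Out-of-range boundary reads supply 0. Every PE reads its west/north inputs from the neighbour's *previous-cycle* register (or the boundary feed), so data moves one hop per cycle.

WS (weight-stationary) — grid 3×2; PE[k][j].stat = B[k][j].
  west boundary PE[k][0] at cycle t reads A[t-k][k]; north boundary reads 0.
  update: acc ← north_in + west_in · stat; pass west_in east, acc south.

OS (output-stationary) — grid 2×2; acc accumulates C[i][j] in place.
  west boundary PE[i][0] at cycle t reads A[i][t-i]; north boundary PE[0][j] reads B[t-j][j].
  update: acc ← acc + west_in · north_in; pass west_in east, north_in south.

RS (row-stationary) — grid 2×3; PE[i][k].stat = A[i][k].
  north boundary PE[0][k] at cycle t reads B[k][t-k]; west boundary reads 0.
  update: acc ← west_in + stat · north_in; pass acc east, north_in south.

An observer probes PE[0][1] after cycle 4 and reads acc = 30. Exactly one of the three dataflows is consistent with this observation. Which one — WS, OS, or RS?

dataflow = OS

— WS: 3×2; PE[0][1] trace:
  step 0 · PE0,1: acc=0; fwd→0 fwd↓0
  step 1 · PE0,1: acc=18; fwd→9 fwd↓18
  step 2 · PE0,1: acc=6; fwd→3 fwd↓6
  step 3 · PE0,1: acc=0; fwd→0 fwd↓0
  step 4 · PE0,1: acc=0; fwd→0 fwd↓0
— OS: 2×2; PE[0][1] trace:
  step 0 · PE0,1: acc=0; fwd→0 fwd↓0
  step 1 · PE0,1: acc=18; fwd→9 fwd↓2
  step 2 · PE0,1: acc=21; fwd→3 fwd↓1
  step 3 · PE0,1: acc=30; fwd→3 fwd↓3
  step 4 · PE0,1: acc=30; fwd→0 fwd↓0
— RS: 2×3; PE[0][1] trace:
  step 0 · PE0,1: acc=0; fwd→0 fwd↓0
  step 1 · PE0,1: acc=39; fwd→39 fwd↓7
  step 2 · PE0,1: acc=21; fwd→21 fwd↓1
  step 3 · PE0,1: acc=0; fwd→0 fwd↓0
  step 4 · PE0,1: acc=0; fwd→0 fwd↓0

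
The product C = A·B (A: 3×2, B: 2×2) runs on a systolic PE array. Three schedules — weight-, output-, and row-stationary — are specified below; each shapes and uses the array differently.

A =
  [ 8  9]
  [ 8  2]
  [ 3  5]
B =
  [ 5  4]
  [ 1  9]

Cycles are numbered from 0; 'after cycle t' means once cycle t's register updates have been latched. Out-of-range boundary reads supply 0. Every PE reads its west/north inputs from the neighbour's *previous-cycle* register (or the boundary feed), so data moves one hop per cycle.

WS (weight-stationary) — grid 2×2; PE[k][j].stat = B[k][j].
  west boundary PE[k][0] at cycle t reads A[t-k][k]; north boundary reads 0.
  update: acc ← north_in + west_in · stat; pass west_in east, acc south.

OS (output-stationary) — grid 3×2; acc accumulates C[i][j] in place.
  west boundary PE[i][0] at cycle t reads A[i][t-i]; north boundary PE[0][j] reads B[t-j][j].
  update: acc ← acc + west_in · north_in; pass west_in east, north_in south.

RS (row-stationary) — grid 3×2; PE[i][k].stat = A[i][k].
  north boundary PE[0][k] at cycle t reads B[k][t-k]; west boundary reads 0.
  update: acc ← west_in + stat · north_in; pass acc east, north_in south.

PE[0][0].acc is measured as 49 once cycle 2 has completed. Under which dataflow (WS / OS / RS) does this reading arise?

dataflow = OS

WS (2×2 grid), PE[0][0]:
  c0 r0c0: 40 / 8 / 40
  c1 r0c0: 40 / 8 / 40
  c2 r0c0: 15 / 3 / 15
OS (3×2 grid), PE[0][0]:
  c0 r0c0: 40 / 8 / 5
  c1 r0c0: 49 / 9 / 1
  c2 r0c0: 49 / 0 / 0
RS (3×2 grid), PE[0][0]:
  c0 r0c0: 40 / 40 / 5
  c1 r0c0: 32 / 32 / 4
  c2 r0c0: 0 / 0 / 0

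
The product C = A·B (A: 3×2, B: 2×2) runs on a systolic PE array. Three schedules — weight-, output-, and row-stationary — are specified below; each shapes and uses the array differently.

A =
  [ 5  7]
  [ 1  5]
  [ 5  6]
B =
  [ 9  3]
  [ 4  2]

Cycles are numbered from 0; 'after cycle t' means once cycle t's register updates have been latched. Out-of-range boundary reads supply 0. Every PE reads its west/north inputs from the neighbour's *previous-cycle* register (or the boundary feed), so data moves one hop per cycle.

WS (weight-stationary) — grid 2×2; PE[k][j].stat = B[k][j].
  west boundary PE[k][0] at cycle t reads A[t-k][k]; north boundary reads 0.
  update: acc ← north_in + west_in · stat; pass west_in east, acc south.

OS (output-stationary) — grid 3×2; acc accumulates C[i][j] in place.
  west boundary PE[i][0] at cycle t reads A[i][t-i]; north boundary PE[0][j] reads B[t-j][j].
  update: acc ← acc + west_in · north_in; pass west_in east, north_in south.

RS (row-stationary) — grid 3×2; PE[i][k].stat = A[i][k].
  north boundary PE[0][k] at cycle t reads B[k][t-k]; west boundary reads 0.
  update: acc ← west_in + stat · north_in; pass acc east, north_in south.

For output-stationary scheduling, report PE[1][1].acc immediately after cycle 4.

PE[1][1].acc = 13

OS (3×2). Following PE[1][1] plus its west/north inputs:
  [0] (0,1) acc=0 (h:0 v:0)
  [0] (1,0) acc=0 (h:0 v:0)
  [0] (1,1) acc=0 (h:0 v:0)
  [1] (0,1) acc=15 (h:5 v:3)
  [1] (1,0) acc=9 (h:1 v:9)
  [1] (1,1) acc=0 (h:0 v:0)
  [2] (0,1) acc=29 (h:7 v:2)
  [2] (1,0) acc=29 (h:5 v:4)
  [2] (1,1) acc=3 (h:1 v:3)
  [3] (0,1) acc=29 (h:0 v:0)
  [3] (1,0) acc=29 (h:0 v:0)
  [3] (1,1) acc=13 (h:5 v:2)
  [4] (0,1) acc=29 (h:0 v:0)
  [4] (1,0) acc=29 (h:0 v:0)
  [4] (1,1) acc=13 (h:0 v:0)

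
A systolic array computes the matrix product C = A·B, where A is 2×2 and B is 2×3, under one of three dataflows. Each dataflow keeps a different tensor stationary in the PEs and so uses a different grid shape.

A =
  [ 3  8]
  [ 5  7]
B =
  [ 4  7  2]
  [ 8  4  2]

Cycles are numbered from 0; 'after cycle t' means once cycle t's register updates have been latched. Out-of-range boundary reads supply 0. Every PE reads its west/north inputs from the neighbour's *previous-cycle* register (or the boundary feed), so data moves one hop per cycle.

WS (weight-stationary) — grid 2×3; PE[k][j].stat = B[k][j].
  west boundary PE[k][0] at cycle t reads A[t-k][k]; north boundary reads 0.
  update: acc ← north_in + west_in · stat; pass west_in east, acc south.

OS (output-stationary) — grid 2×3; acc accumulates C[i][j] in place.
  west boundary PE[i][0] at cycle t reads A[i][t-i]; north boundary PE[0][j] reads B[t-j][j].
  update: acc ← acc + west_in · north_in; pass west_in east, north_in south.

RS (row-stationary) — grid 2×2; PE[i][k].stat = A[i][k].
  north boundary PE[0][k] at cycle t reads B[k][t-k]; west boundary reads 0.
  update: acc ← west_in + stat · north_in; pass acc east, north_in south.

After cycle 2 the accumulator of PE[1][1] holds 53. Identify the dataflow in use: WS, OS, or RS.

WS [2×3] PE[1][1] across cycles:
  [0] (1,1) acc=0 (h:0 v:0)
  [1] (1,1) acc=0 (h:0 v:0)
  [2] (1,1) acc=53 (h:8 v:53)
OS [2×3] PE[1][1] across cycles:
  [0] (1,1) acc=0 (h:0 v:0)
  [1] (1,1) acc=0 (h:0 v:0)
  [2] (1,1) acc=35 (h:5 v:7)
RS [2×2] PE[1][1] across cycles:
  [0] (1,1) acc=0 (h:0 v:0)
  [1] (1,1) acc=0 (h:0 v:0)
  [2] (1,1) acc=76 (h:76 v:8)

dataflow = WS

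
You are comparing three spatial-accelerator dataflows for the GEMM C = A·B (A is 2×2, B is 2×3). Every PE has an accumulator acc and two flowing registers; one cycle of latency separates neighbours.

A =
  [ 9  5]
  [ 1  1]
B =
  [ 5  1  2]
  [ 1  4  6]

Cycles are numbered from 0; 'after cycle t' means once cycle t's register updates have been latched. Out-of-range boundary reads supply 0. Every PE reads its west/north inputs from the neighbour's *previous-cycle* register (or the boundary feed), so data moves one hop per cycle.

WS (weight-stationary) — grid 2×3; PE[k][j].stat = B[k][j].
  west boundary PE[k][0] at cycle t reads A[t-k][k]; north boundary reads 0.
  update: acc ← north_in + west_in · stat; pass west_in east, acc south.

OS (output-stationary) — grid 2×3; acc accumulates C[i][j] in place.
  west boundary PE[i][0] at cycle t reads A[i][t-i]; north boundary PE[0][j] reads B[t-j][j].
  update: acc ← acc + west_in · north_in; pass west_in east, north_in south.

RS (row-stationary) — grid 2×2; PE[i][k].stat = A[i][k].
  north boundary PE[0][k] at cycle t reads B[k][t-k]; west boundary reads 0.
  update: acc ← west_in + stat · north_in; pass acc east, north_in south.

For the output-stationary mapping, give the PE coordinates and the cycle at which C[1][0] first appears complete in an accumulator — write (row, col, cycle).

(row, col, cycle) = (1, 0, 2)

OS — PE[1][0] is where C[1][0] collects:
  t=0 PE[1][0]: acc=0 h=0 v=0
  t=1 PE[1][0]: acc=5 h=1 v=5
  t=2 PE[1][0]: acc=6 h=1 v=1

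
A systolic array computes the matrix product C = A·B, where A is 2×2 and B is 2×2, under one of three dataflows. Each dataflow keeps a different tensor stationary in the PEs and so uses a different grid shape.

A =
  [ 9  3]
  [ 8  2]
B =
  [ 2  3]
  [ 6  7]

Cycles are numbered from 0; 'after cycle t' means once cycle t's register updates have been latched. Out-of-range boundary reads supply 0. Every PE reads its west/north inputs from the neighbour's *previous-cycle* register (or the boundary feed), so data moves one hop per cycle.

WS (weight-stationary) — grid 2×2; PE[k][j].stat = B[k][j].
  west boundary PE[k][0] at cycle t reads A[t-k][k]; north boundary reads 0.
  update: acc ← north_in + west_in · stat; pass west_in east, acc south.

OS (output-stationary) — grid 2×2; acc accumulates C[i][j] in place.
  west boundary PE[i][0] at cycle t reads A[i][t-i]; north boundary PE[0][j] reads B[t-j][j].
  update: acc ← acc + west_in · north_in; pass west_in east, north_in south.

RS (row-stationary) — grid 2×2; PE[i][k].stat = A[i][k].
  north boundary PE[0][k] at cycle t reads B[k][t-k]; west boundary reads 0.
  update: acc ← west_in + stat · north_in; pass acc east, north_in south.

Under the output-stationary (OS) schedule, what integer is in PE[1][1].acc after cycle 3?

OS 2×2: PE[1][1] cycle-by-cycle (with neighbour feeds):
  step 0 · PE0,1: acc=0; fwd→0 fwd↓0
  step 0 · PE1,0: acc=0; fwd→0 fwd↓0
  step 0 · PE1,1: acc=0; fwd→0 fwd↓0
  step 1 · PE0,1: acc=27; fwd→9 fwd↓3
  step 1 · PE1,0: acc=16; fwd→8 fwd↓2
  step 1 · PE1,1: acc=0; fwd→0 fwd↓0
  step 2 · PE0,1: acc=48; fwd→3 fwd↓7
  step 2 · PE1,0: acc=28; fwd→2 fwd↓6
  step 2 · PE1,1: acc=24; fwd→8 fwd↓3
  step 3 · PE0,1: acc=48; fwd→0 fwd↓0
  step 3 · PE1,0: acc=28; fwd→0 fwd↓0
  step 3 · PE1,1: acc=38; fwd→2 fwd↓7

PE[1][1].acc = 38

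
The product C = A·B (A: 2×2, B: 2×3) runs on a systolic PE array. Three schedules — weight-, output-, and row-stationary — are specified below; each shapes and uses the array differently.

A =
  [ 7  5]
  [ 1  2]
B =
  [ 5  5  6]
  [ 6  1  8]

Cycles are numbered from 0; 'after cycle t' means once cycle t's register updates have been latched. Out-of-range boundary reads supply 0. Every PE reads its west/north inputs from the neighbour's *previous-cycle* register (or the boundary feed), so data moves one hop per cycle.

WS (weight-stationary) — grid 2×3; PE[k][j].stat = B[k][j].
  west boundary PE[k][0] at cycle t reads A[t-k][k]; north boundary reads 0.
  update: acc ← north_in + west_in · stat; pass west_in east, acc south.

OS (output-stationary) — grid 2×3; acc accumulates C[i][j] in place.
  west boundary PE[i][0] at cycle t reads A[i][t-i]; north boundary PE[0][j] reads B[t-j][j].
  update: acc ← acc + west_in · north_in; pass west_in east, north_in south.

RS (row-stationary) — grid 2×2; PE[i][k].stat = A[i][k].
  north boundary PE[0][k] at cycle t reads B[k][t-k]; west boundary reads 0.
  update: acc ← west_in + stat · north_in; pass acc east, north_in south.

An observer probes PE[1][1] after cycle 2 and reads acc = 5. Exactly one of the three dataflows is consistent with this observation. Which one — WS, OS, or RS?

WS [2×3] PE[1][1] across cycles:
  after 0 — PE[1][1] acc=0, pass-E 0, pass-S 0
  after 1 — PE[1][1] acc=0, pass-E 0, pass-S 0
  after 2 — PE[1][1] acc=40, pass-E 5, pass-S 40
OS [2×3] PE[1][1] across cycles:
  after 0 — PE[1][1] acc=0, pass-E 0, pass-S 0
  after 1 — PE[1][1] acc=0, pass-E 0, pass-S 0
  after 2 — PE[1][1] acc=5, pass-E 1, pass-S 5
RS [2×2] PE[1][1] across cycles:
  after 0 — PE[1][1] acc=0, pass-E 0, pass-S 0
  after 1 — PE[1][1] acc=0, pass-E 0, pass-S 0
  after 2 — PE[1][1] acc=17, pass-E 17, pass-S 6

dataflow = OS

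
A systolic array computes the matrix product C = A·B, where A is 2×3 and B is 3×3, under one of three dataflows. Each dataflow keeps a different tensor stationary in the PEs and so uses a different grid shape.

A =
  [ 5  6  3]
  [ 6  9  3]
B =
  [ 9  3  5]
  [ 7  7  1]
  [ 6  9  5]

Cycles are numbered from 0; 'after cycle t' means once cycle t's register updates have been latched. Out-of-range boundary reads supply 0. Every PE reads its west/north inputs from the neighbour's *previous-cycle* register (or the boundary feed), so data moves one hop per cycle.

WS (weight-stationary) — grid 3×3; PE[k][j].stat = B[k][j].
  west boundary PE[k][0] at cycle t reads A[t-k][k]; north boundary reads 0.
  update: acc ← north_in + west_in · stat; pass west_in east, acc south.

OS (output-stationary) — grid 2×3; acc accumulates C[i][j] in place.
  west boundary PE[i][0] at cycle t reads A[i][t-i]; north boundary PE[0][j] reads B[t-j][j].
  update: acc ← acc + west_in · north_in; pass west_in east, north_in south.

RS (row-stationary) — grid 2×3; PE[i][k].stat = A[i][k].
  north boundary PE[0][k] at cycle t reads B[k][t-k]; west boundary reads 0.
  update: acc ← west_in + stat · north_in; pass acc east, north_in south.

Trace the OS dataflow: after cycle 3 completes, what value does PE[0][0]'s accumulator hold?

PE[0][0].acc = 105

OS (2×3). Following PE[0][0] plus its west/north inputs:
  after 0 — PE[0][0] acc=45, pass-E 5, pass-S 9
  after 1 — PE[0][0] acc=87, pass-E 6, pass-S 7
  after 2 — PE[0][0] acc=105, pass-E 3, pass-S 6
  after 3 — PE[0][0] acc=105, pass-E 0, pass-S 0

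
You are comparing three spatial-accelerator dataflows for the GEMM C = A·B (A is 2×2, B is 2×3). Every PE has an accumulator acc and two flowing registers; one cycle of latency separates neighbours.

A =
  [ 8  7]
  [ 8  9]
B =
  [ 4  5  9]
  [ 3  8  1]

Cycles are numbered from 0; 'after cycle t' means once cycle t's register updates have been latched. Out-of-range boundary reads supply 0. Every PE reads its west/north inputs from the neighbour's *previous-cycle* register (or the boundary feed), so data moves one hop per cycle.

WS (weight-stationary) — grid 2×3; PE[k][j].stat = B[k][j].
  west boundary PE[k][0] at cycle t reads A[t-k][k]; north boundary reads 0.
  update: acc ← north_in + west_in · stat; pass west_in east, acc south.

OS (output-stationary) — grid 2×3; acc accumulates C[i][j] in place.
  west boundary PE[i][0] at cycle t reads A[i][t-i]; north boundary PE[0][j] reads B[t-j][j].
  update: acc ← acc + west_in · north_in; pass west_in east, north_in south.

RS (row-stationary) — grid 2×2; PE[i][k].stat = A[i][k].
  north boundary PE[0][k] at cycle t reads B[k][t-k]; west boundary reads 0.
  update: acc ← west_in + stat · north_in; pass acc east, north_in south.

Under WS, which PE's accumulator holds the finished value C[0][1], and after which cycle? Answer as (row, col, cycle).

(row, col, cycle) = (1, 1, 2)

Under WS, C[0][1] lands at PE[1][1]:
  c0 r1c1: 0 / 0 / 0
  c1 r1c1: 0 / 0 / 0
  c2 r1c1: 96 / 7 / 96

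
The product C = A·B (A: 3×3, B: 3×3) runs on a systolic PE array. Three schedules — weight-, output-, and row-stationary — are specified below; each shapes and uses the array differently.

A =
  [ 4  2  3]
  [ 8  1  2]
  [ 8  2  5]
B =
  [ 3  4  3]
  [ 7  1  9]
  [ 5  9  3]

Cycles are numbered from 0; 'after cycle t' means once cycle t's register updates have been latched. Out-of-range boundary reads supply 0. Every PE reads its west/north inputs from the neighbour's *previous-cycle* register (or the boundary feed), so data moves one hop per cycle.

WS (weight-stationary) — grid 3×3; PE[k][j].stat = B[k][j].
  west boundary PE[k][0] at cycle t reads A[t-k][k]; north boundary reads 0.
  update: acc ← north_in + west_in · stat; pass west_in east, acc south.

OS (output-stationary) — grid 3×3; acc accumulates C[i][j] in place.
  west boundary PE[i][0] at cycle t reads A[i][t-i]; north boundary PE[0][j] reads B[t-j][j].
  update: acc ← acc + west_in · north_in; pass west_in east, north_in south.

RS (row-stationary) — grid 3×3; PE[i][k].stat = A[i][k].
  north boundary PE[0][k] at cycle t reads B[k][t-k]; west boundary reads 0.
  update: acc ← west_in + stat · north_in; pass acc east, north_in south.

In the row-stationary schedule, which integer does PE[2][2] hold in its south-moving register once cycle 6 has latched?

register = 3

Tracing RS — 3×3 array, target PE[2][2]:
  cycle 0: PE[1][2] → acc 0, east 0, south 0
  cycle 0: PE[2][1] → acc 0, east 0, south 0
  cycle 0: PE[2][2] → acc 0, east 0, south 0
  cycle 1: PE[1][2] → acc 0, east 0, south 0
  cycle 1: PE[2][1] → acc 0, east 0, south 0
  cycle 1: PE[2][2] → acc 0, east 0, south 0
  cycle 2: PE[1][2] → acc 0, east 0, south 0
  cycle 2: PE[2][1] → acc 0, east 0, south 0
  cycle 2: PE[2][2] → acc 0, east 0, south 0
  cycle 3: PE[1][2] → acc 41, east 41, south 5
  cycle 3: PE[2][1] → acc 38, east 38, south 7
  cycle 3: PE[2][2] → acc 0, east 0, south 0
  cycle 4: PE[1][2] → acc 51, east 51, south 9
  cycle 4: PE[2][1] → acc 34, east 34, south 1
  cycle 4: PE[2][2] → acc 63, east 63, south 5
  cycle 5: PE[1][2] → acc 39, east 39, south 3
  cycle 5: PE[2][1] → acc 42, east 42, south 9
  cycle 5: PE[2][2] → acc 79, east 79, south 9
  cycle 6: PE[1][2] → acc 0, east 0, south 0
  cycle 6: PE[2][1] → acc 0, east 0, south 0
  cycle 6: PE[2][2] → acc 57, east 57, south 3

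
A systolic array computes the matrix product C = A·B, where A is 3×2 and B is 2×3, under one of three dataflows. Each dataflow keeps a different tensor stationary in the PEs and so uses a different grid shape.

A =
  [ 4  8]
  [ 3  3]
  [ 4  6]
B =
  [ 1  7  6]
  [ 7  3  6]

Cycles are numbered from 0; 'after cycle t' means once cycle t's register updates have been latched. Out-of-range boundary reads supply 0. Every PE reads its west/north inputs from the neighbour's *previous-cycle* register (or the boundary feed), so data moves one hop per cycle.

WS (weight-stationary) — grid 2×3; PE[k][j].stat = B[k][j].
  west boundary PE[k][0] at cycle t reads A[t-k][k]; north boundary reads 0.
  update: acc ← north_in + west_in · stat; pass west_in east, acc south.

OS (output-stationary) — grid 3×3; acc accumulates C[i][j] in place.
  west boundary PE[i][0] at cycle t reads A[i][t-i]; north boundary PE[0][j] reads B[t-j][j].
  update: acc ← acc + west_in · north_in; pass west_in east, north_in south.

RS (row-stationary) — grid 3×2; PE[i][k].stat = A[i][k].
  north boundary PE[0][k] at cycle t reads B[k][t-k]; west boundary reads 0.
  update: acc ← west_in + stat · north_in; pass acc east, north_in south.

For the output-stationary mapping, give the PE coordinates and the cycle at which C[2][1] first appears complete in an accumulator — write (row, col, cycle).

OS: C[2][1] accumulates in PE[2][1]:
  t=0 PE[2][1]: acc=0 h=0 v=0
  t=1 PE[2][1]: acc=0 h=0 v=0
  t=2 PE[2][1]: acc=0 h=0 v=0
  t=3 PE[2][1]: acc=28 h=4 v=7
  t=4 PE[2][1]: acc=46 h=6 v=3

(row, col, cycle) = (2, 1, 4)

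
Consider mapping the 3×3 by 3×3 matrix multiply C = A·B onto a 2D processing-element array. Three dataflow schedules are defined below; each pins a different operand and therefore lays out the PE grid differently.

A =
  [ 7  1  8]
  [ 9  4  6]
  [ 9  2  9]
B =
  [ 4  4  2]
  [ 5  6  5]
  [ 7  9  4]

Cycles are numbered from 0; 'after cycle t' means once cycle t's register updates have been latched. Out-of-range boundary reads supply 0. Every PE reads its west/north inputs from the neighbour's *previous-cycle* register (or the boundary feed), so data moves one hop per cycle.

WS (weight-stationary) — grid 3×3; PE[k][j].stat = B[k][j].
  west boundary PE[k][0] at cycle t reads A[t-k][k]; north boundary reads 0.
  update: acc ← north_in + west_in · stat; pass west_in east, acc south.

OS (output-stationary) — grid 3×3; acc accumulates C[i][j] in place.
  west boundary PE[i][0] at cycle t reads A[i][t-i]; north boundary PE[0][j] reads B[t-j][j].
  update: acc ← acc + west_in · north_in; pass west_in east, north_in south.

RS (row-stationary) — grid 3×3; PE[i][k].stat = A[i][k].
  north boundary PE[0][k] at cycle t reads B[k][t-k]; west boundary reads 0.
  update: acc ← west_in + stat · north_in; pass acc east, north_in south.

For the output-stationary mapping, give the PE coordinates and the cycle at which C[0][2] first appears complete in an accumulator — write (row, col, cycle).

(row, col, cycle) = (0, 2, 4)

Under OS, C[0][2] lands at PE[0][2]:
  0: (0,2).acc=0  regs=<0,0>
  1: (0,2).acc=0  regs=<0,0>
  2: (0,2).acc=14  regs=<7,2>
  3: (0,2).acc=19  regs=<1,5>
  4: (0,2).acc=51  regs=<8,4>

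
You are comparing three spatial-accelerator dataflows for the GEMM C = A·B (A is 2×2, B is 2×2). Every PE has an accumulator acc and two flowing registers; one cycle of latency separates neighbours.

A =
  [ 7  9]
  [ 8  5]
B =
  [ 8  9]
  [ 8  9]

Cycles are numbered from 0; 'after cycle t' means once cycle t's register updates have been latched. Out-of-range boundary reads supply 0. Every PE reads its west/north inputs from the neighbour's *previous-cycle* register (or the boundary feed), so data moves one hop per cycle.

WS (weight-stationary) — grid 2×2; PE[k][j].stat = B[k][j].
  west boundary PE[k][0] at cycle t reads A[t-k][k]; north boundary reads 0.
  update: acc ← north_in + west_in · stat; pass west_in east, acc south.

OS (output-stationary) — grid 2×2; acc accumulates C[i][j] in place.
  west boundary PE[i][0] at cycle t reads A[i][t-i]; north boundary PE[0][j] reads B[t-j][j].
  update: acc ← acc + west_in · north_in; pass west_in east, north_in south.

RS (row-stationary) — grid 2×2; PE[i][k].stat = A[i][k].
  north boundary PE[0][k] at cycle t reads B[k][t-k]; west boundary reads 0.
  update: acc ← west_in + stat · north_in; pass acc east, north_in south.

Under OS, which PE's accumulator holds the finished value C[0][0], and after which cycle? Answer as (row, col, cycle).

(row, col, cycle) = (0, 0, 1)

OS — PE[0][0] is where C[0][0] collects:
  0: (0,0).acc=56  regs=<7,8>
  1: (0,0).acc=128  regs=<9,8>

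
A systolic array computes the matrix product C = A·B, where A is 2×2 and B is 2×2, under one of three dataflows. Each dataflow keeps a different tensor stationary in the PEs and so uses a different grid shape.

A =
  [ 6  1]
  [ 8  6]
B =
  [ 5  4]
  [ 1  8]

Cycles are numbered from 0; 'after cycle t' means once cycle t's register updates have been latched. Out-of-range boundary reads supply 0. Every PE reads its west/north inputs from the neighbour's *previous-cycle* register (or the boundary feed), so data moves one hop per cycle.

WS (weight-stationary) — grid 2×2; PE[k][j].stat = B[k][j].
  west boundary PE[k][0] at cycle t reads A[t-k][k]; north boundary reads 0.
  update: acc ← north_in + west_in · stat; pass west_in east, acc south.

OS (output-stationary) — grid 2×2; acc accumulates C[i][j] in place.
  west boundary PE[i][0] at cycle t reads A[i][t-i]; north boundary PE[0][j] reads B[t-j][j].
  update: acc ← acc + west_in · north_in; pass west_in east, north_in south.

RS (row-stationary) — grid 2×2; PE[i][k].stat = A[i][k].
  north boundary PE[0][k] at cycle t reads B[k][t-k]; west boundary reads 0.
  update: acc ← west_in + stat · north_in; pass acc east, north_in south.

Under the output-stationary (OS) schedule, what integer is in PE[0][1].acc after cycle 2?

PE[0][1].acc = 32

OS on a 2×2 grid — tracing PE[0][1] and its feeders:
  c0 r0c0: 30 / 6 / 5
  c0 r0c1: 0 / 0 / 0
  c1 r0c0: 31 / 1 / 1
  c1 r0c1: 24 / 6 / 4
  c2 r0c0: 31 / 0 / 0
  c2 r0c1: 32 / 1 / 8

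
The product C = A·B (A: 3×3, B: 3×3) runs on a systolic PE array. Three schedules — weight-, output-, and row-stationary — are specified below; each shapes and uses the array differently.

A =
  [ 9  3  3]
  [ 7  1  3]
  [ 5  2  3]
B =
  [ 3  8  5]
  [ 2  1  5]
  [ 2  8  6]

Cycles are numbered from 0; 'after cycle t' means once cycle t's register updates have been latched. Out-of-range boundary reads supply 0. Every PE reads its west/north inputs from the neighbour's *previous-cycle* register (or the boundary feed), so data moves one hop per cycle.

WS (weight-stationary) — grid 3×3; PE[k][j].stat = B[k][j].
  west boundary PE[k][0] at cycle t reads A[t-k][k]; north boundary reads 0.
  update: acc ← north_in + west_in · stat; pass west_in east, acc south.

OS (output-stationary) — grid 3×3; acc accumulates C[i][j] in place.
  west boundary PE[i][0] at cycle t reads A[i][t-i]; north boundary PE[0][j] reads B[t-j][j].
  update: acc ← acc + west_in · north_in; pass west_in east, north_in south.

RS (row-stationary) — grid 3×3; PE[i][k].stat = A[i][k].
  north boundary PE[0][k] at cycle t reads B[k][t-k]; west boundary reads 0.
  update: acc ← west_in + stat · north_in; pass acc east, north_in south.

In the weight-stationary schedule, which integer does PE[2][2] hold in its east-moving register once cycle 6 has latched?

register = 3

WS 3×3: PE[2][2] cycle-by-cycle (with neighbour feeds):
  0: (1,2).acc=0  regs=<0,0>
  0: (2,1).acc=0  regs=<0,0>
  0: (2,2).acc=0  regs=<0,0>
  1: (1,2).acc=0  regs=<0,0>
  1: (2,1).acc=0  regs=<0,0>
  1: (2,2).acc=0  regs=<0,0>
  2: (1,2).acc=0  regs=<0,0>
  2: (2,1).acc=0  regs=<0,0>
  2: (2,2).acc=0  regs=<0,0>
  3: (1,2).acc=60  regs=<3,60>
  3: (2,1).acc=99  regs=<3,99>
  3: (2,2).acc=0  regs=<0,0>
  4: (1,2).acc=40  regs=<1,40>
  4: (2,1).acc=81  regs=<3,81>
  4: (2,2).acc=78  regs=<3,78>
  5: (1,2).acc=35  regs=<2,35>
  5: (2,1).acc=66  regs=<3,66>
  5: (2,2).acc=58  regs=<3,58>
  6: (1,2).acc=0  regs=<0,0>
  6: (2,1).acc=0  regs=<0,0>
  6: (2,2).acc=53  regs=<3,53>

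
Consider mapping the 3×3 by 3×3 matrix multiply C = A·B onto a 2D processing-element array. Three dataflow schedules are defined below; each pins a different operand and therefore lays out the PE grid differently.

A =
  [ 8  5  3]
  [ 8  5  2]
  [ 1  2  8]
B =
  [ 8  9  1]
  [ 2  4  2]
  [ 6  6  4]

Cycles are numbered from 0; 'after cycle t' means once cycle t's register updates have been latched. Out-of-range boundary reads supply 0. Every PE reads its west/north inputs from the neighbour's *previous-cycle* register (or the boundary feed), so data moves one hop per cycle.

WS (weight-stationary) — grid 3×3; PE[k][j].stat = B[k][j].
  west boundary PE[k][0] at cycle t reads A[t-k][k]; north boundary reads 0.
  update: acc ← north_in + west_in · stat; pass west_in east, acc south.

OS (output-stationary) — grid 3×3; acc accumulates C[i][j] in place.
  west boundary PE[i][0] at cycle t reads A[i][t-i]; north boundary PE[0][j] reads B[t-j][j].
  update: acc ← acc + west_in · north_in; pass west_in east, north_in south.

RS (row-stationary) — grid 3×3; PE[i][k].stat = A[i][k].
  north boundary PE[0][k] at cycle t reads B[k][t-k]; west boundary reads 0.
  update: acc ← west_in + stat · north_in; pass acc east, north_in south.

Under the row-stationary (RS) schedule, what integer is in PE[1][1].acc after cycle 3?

PE[1][1].acc = 92

RS on a 3×3 grid — tracing PE[1][1] and its feeders:
  cycle 0: PE[0][1] → acc 0, east 0, south 0
  cycle 0: PE[1][0] → acc 0, east 0, south 0
  cycle 0: PE[1][1] → acc 0, east 0, south 0
  cycle 1: PE[0][1] → acc 74, east 74, south 2
  cycle 1: PE[1][0] → acc 64, east 64, south 8
  cycle 1: PE[1][1] → acc 0, east 0, south 0
  cycle 2: PE[0][1] → acc 92, east 92, south 4
  cycle 2: PE[1][0] → acc 72, east 72, south 9
  cycle 2: PE[1][1] → acc 74, east 74, south 2
  cycle 3: PE[0][1] → acc 18, east 18, south 2
  cycle 3: PE[1][0] → acc 8, east 8, south 1
  cycle 3: PE[1][1] → acc 92, east 92, south 4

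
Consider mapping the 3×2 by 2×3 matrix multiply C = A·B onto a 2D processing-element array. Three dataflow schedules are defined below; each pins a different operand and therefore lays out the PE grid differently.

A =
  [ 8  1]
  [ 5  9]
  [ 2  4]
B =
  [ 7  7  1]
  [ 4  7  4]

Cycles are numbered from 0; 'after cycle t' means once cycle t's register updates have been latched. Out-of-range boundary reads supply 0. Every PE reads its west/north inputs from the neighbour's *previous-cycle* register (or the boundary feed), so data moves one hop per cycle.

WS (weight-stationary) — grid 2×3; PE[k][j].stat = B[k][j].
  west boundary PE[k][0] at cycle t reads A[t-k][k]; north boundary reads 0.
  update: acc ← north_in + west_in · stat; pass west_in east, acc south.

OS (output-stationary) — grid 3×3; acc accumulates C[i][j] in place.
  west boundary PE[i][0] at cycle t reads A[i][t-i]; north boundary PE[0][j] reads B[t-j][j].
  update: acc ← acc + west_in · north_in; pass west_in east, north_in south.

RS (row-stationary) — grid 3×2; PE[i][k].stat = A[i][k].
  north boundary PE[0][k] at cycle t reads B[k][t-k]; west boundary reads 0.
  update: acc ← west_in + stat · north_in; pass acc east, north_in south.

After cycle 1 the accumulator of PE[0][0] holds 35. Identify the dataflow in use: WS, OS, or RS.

dataflow = WS

WS [2×3] PE[0][0] across cycles:
  t=0 PE[0][0]: acc=56 h=8 v=56
  t=1 PE[0][0]: acc=35 h=5 v=35
OS [3×3] PE[0][0] across cycles:
  t=0 PE[0][0]: acc=56 h=8 v=7
  t=1 PE[0][0]: acc=60 h=1 v=4
RS [3×2] PE[0][0] across cycles:
  t=0 PE[0][0]: acc=56 h=56 v=7
  t=1 PE[0][0]: acc=56 h=56 v=7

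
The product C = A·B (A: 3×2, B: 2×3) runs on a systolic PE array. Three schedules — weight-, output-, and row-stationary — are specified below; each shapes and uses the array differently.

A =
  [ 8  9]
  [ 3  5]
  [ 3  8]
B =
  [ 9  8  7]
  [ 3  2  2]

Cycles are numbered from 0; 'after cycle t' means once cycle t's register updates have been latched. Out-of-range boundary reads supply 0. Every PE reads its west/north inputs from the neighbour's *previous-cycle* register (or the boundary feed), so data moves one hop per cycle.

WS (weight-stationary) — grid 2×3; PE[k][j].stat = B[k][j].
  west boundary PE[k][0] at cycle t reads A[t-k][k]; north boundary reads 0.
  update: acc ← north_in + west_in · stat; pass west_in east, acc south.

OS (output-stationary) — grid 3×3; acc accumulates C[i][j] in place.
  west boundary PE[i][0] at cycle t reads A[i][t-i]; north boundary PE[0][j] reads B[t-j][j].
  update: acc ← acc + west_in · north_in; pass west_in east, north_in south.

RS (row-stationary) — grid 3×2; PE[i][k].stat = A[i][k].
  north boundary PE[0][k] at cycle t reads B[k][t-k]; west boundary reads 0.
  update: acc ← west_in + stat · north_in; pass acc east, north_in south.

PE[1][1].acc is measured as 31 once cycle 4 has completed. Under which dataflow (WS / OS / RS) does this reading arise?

— WS: 2×3; PE[1][1] trace:
  step 0 · PE1,1: acc=0; fwd→0 fwd↓0
  step 1 · PE1,1: acc=0; fwd→0 fwd↓0
  step 2 · PE1,1: acc=82; fwd→9 fwd↓82
  step 3 · PE1,1: acc=34; fwd→5 fwd↓34
  step 4 · PE1,1: acc=40; fwd→8 fwd↓40
— OS: 3×3; PE[1][1] trace:
  step 0 · PE1,1: acc=0; fwd→0 fwd↓0
  step 1 · PE1,1: acc=0; fwd→0 fwd↓0
  step 2 · PE1,1: acc=24; fwd→3 fwd↓8
  step 3 · PE1,1: acc=34; fwd→5 fwd↓2
  step 4 · PE1,1: acc=34; fwd→0 fwd↓0
— RS: 3×2; PE[1][1] trace:
  step 0 · PE1,1: acc=0; fwd→0 fwd↓0
  step 1 · PE1,1: acc=0; fwd→0 fwd↓0
  step 2 · PE1,1: acc=42; fwd→42 fwd↓3
  step 3 · PE1,1: acc=34; fwd→34 fwd↓2
  step 4 · PE1,1: acc=31; fwd→31 fwd↓2

dataflow = RS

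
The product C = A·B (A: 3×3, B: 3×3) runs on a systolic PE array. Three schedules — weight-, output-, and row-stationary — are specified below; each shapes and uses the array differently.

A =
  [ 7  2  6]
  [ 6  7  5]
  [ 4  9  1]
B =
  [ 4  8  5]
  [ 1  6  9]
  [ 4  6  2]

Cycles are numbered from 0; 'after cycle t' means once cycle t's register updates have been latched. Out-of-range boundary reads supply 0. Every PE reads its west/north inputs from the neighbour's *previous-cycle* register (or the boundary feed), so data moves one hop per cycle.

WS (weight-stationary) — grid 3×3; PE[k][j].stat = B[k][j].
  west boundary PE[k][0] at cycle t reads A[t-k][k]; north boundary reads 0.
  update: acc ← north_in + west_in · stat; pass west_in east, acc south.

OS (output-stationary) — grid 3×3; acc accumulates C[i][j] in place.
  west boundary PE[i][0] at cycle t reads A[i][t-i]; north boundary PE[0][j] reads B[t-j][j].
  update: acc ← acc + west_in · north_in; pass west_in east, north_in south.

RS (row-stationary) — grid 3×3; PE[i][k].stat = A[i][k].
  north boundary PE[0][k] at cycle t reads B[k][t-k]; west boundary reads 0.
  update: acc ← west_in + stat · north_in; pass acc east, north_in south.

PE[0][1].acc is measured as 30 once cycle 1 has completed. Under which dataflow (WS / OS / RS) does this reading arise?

dataflow = RS

WS [3×3] PE[0][1] across cycles:
  @0  [0,1]  acc 0  |  →0  ↓0
  @1  [0,1]  acc 56  |  →7  ↓56
OS [3×3] PE[0][1] across cycles:
  @0  [0,1]  acc 0  |  →0  ↓0
  @1  [0,1]  acc 56  |  →7  ↓8
RS [3×3] PE[0][1] across cycles:
  @0  [0,1]  acc 0  |  →0  ↓0
  @1  [0,1]  acc 30  |  →30  ↓1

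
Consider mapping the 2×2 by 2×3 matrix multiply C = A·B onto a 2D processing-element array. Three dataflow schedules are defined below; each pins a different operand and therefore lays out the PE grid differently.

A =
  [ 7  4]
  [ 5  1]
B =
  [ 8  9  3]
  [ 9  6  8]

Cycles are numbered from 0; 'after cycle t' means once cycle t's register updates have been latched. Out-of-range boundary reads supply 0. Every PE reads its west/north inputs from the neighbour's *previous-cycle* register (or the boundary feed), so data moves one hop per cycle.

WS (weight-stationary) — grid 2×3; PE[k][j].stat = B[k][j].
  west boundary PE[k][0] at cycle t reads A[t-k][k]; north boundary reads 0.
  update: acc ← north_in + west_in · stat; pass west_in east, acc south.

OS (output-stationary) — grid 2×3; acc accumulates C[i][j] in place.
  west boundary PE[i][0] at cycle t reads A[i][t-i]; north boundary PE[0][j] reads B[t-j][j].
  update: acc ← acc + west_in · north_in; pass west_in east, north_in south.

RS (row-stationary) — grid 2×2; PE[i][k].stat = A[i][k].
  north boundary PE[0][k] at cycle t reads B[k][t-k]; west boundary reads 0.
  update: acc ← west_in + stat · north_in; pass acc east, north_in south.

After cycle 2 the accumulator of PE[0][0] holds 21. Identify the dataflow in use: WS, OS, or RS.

Under WS (2×3), PE[0][0]:
  @0  [0,0]  acc 56  |  →7  ↓56
  @1  [0,0]  acc 40  |  →5  ↓40
  @2  [0,0]  acc 0  |  →0  ↓0
Under OS (2×3), PE[0][0]:
  @0  [0,0]  acc 56  |  →7  ↓8
  @1  [0,0]  acc 92  |  →4  ↓9
  @2  [0,0]  acc 92  |  →0  ↓0
Under RS (2×2), PE[0][0]:
  @0  [0,0]  acc 56  |  →56  ↓8
  @1  [0,0]  acc 63  |  →63  ↓9
  @2  [0,0]  acc 21  |  →21  ↓3

dataflow = RS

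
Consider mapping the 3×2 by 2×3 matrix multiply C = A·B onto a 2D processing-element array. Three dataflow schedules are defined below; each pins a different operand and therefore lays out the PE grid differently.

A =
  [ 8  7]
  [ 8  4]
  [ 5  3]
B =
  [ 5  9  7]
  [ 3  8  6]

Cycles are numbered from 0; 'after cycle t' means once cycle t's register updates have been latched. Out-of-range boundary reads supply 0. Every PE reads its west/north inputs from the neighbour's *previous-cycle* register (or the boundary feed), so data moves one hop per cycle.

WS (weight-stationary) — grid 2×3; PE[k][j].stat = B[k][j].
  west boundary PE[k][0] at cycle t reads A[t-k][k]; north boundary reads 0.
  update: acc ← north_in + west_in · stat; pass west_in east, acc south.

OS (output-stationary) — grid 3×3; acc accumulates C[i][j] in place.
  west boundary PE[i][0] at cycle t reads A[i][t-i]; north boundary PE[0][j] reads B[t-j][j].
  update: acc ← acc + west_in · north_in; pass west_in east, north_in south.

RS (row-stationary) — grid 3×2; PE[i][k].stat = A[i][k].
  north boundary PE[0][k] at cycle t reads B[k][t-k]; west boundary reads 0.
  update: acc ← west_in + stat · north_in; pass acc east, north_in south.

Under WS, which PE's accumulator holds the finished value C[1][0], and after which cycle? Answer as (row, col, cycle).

WS: C[1][0] accumulates in PE[1][0]:
  step 0 · PE1,0: acc=0; fwd→0 fwd↓0
  step 1 · PE1,0: acc=61; fwd→7 fwd↓61
  step 2 · PE1,0: acc=52; fwd→4 fwd↓52

(row, col, cycle) = (1, 0, 2)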